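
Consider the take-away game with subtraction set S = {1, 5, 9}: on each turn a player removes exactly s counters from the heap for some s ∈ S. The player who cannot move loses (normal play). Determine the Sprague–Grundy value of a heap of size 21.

1

n :  0  1  2  3  4  5  6  7  8  9 10 11 12 13 14 15 16 17 18 19 20 21
G :  0  1  0  1  0  1  0  1  0  1  0  1  0  1  0  1  0  1  0  1  0  1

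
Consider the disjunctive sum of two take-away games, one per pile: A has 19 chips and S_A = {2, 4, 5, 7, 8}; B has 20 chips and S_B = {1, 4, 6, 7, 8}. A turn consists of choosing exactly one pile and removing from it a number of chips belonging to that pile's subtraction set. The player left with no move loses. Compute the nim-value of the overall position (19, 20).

5

Pile A, S = {2, 4, 5, 7, 8}:
G(0) = 0
G(1) = mex{} = 0
G(2) = mex{0} = 1
G(3) = mex{0} = 1
G(4) = mex{1,0} = 2
G(5) = mex{1,0,0} = 2
G(6) = mex{2,1,0} = 3
G(7) = mex{2,1,1,0} = 3
G(8) = mex{3,2,1,0,0} = 4
G(9) = mex{3,2,2,1,0} = 4
G(10) = mex{4,3,2,1,1} = 0
G(11) = mex{4,3,3,2,1} = 0
G(12) = mex{0,4,3,2,2} = 1
G(13) = mex{0,4,4,3,2} = 1
G(14) = mex{1,0,4,3,3} = 2
G(15) = mex{1,0,0,4,3} = 2
G(16) = mex{2,1,0,4,4} = 3
G(17) = mex{2,1,1,0,4} = 3
G(18) = mex{3,2,1,0,0} = 4
G(19) = mex{3,2,2,1,0} = 4
G_A(19) = 4.
Pile B, S = {1, 4, 6, 7, 8}:
G(0) = 0
G(1) = mex{0} = 1
G(2) = mex{1} = 0
G(3) = mex{0} = 1
G(4) = mex{1,0} = 2
G(5) = mex{2,1} = 0
G(6) = mex{0,0,0} = 1
G(7) = mex{1,1,1,0} = 2
G(8) = mex{2,2,0,1,0} = 3
G(9) = mex{3,0,1,0,1} = 2
G(10) = mex{2,1,2,1,0} = 3
G(11) = mex{3,2,0,2,1} = 4
G(12) = mex{4,3,1,0,2} = 5
G(13) = mex{5,2,2,1,0} = 3
G(14) = mex{3,3,3,2,1} = 0
G(15) = mex{0,4,2,3,2} = 1
G(16) = mex{1,5,3,2,3} = 0
G(17) = mex{0,3,4,3,2} = 1
G(18) = mex{1,0,5,4,3} = 2
G(19) = mex{2,1,3,5,4} = 0
G(20) = mex{0,0,0,3,5} = 1
G_B(20) = 1.
Combined Grundy value = 4 ⊕ 1 = 5.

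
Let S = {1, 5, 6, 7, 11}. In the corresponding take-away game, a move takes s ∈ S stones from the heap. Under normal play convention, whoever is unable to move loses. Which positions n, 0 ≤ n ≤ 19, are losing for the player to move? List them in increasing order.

n :  0  1  2  3  4  5  6  7  8  9 10 11 12 13 14 15 16 17 18 19
G :  0  1  0  1  0  1  2  3  2  3  2  3  0  1  0  1  0  1  2  3
P-positions are exactly the n with G(n) = 0.

0, 2, 4, 12, 14, 16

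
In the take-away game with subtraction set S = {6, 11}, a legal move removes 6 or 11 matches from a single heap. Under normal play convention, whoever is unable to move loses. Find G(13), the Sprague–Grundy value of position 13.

n :  0  1  2  3  4  5  6  7  8  9 10 11 12 13
G :  0  0  0  0  0  0  1  1  1  1  1  1  2  2

2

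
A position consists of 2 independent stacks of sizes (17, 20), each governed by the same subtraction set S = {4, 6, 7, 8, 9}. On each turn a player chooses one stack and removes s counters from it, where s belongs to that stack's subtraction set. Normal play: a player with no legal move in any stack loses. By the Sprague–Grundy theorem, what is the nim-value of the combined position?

0

All stacks use S = {4, 6, 7, 8, 9}:
n :  0  1  2  3  4  5  6  7  8  9 10 11 12 13 14 15 16 17 18 19 20
G :  0  0  0  0  1  1  1  1  2  2  2  2  3  0  0  0  0  1  1  1  1
Stack A: G(17) = 1.
Stack B: G(20) = 1.
Combined Grundy value = 1 ⊕ 1 = 0.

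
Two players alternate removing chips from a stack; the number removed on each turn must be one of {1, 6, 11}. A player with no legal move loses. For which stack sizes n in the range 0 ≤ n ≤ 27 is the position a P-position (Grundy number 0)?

G(0) = 0
G(1) = mex{0} = 1
G(2) = mex{1} = 0
G(3) = mex{0} = 1
G(4) = mex{1} = 0
G(5) = mex{0} = 1
G(6) = mex{1,0} = 2
G(7) = mex{2,1} = 0
G(8) = mex{0,0} = 1
G(9) = mex{1,1} = 0
G(10) = mex{0,0} = 1
G(11) = mex{1,1,0} = 2
G(12) = mex{2,2,1} = 0
G(13) = mex{0,0,0} = 1
G(14) = mex{1,1,1} = 0
G(15) = mex{0,0,0} = 1
G(16) = mex{1,1,1} = 0
G(17) = mex{0,2,2} = 1
G(18) = mex{1,0,0} = 2
G(19) = mex{2,1,1} = 0
G(20) = mex{0,0,0} = 1
G(21) = mex{1,1,1} = 0
G(22) = mex{0,0,2} = 1
G(23) = mex{1,1,0} = 2
G(24) = mex{2,2,1} = 0
G(25) = mex{0,0,0} = 1
G(26) = mex{1,1,1} = 0
G(27) = mex{0,0,0} = 1
P-positions are exactly the n with G(n) = 0.

0, 2, 4, 7, 9, 12, 14, 16, 19, 21, 24, 26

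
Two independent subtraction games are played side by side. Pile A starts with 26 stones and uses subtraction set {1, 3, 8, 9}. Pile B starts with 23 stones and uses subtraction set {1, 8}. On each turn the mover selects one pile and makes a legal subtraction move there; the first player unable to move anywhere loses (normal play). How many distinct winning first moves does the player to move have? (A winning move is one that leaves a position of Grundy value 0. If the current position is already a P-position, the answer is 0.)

2

Pile A, S = {1, 3, 8, 9}:
n :  0  1  2  3  4  5  6  7  8  9 10 11 12 13 14 15 16 17 18 19 20 21 22 23 24 25 26
G :  0  1  0  1  0  1  0  1  2  3  2  3  2  3  2  3  0  1  0  1  0  1  0  1  2  3  2
G_A(26) = 2.
Pile B, S = {1, 8}:
G(0) = 0
G(1) = mex{0} = 1
G(2) = mex{1} = 0
G(3) = mex{0} = 1
G(4) = mex{1} = 0
G(5) = mex{0} = 1
G(6) = mex{1} = 0
G(7) = mex{0} = 1
G(8) = mex{1,0} = 2
G(9) = mex{2,1} = 0
G(10) = mex{0,0} = 1
G(11) = mex{1,1} = 0
G(12) = mex{0,0} = 1
G(13) = mex{1,1} = 0
G(14) = mex{0,0} = 1
G(15) = mex{1,1} = 0
G(16) = mex{0,2} = 1
G(17) = mex{1,0} = 2
G(18) = mex{2,1} = 0
G(19) = mex{0,0} = 1
G(20) = mex{1,1} = 0
G(21) = mex{0,0} = 1
G(22) = mex{1,1} = 0
G(23) = mex{0,0} = 1
G_B(23) = 1.
Combined Grundy value = 2 ⊕ 1 = 3.
A winning move leaves total XOR = 0, i.e. changes one component's Grundy value g to g ⊕ X where X is the current total.
Pile A: need g' = 2⊕3 = 1. Options: 26−1→G=3, 26−3→G=1, 26−8→G=0, 26−9→G=1. Hits: 2.
Pile B: need g' = 1⊕3 = 2. Options: 23−1→G=0, 23−8→G=0. Hits: 0.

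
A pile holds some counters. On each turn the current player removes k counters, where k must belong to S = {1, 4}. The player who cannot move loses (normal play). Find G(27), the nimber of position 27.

0

G(0) = 0
G(1) = mex{0} = 1
G(2) = mex{1} = 0
G(3) = mex{0} = 1
G(4) = mex{1,0} = 2
G(5) = mex{2,1} = 0
G(6) = mex{0,0} = 1
G(7) = mex{1,1} = 0
G(8) = mex{0,2} = 1
G(9) = mex{1,0} = 2
G(10) = mex{2,1} = 0
G(11) = mex{0,0} = 1
G(12) = mex{1,1} = 0
G(13) = mex{0,2} = 1
G(14) = mex{1,0} = 2
G(15) = mex{2,1} = 0
G(16) = mex{0,0} = 1
G(17) = mex{1,1} = 0
G(18) = mex{0,2} = 1
G(19) = mex{1,0} = 2
G(20) = mex{2,1} = 0
G(21) = mex{0,0} = 1
G(22) = mex{1,1} = 0
G(23) = mex{0,2} = 1
G(24) = mex{1,0} = 2
G(25) = mex{2,1} = 0
G(26) = mex{0,0} = 1
G(27) = mex{1,1} = 0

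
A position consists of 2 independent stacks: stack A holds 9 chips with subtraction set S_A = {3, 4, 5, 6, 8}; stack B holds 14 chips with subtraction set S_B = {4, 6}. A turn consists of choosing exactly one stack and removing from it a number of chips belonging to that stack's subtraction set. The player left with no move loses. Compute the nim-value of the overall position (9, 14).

Stack A, S = {3, 4, 5, 6, 8}:
n : 0 1 2 3 4 5 6 7 8 9
G : 0 0 0 1 1 1 2 2 2 3
G_A(9) = 3.
Stack B, S = {4, 6}:
n :  0  1  2  3  4  5  6  7  8  9 10 11 12 13 14
G :  0  0  0  0  1  1  1  1  2  2  0  0  0  0  1
G_B(14) = 1.
Combined Grundy value = 3 ⊕ 1 = 2.

2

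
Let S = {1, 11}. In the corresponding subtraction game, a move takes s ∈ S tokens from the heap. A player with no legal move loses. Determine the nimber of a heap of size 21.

1

n :  0  1  2  3  4  5  6  7  8  9 10 11 12 13 14 15 16 17 18 19 20 21
G :  0  1  0  1  0  1  0  1  0  1  0  1  0  1  0  1  0  1  0  1  0  1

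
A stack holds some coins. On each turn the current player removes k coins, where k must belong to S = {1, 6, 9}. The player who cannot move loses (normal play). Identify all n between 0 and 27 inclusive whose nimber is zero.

0, 2, 4, 7, 12, 14, 17, 19, 22, 24, 27

G(0) = 0
G(1) = mex{0} = 1
G(2) = mex{1} = 0
G(3) = mex{0} = 1
G(4) = mex{1} = 0
G(5) = mex{0} = 1
G(6) = mex{1,0} = 2
G(7) = mex{2,1} = 0
G(8) = mex{0,0} = 1
G(9) = mex{1,1,0} = 2
G(10) = mex{2,0,1} = 3
G(11) = mex{3,1,0} = 2
G(12) = mex{2,2,1} = 0
G(13) = mex{0,0,0} = 1
G(14) = mex{1,1,1} = 0
G(15) = mex{0,2,2} = 1
G(16) = mex{1,3,0} = 2
G(17) = mex{2,2,1} = 0
G(18) = mex{0,0,2} = 1
G(19) = mex{1,1,3} = 0
G(20) = mex{0,0,2} = 1
G(21) = mex{1,1,0} = 2
G(22) = mex{2,2,1} = 0
G(23) = mex{0,0,0} = 1
G(24) = mex{1,1,1} = 0
G(25) = mex{0,0,2} = 1
G(26) = mex{1,1,0} = 2
G(27) = mex{2,2,1} = 0
P-positions are exactly the n with G(n) = 0.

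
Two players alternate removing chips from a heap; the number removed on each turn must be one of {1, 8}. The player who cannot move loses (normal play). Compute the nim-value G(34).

G(0) = 0
G(1) = mex{0} = 1
G(2) = mex{1} = 0
G(3) = mex{0} = 1
G(4) = mex{1} = 0
G(5) = mex{0} = 1
G(6) = mex{1} = 0
G(7) = mex{0} = 1
G(8) = mex{1,0} = 2
G(9) = mex{2,1} = 0
G(10) = mex{0,0} = 1
G(11) = mex{1,1} = 0
G(12) = mex{0,0} = 1
G(13) = mex{1,1} = 0
G(14) = mex{0,0} = 1
G(15) = mex{1,1} = 0
G(16) = mex{0,2} = 1
G(17) = mex{1,0} = 2
G(18) = mex{2,1} = 0
G(19) = mex{0,0} = 1
G(20) = mex{1,1} = 0
G(21) = mex{0,0} = 1
G(22) = mex{1,1} = 0
G(23) = mex{0,0} = 1
G(24) = mex{1,1} = 0
G(25) = mex{0,2} = 1
G(26) = mex{1,0} = 2
G(27) = mex{2,1} = 0
G(28) = mex{0,0} = 1
G(29) = mex{1,1} = 0
G(30) = mex{0,0} = 1
G(31) = mex{1,1} = 0
G(32) = mex{0,0} = 1
G(33) = mex{1,1} = 0
G(34) = mex{0,2} = 1

1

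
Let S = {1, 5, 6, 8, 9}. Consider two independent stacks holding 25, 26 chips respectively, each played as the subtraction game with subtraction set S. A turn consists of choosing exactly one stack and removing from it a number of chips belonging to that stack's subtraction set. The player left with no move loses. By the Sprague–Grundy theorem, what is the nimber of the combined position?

All stacks use S = {1, 5, 6, 8, 9}:
n :  0  1  2  3  4  5  6  7  8  9 10 11 12 13 14 15 16 17 18 19 20 21 22 23 24 25 26
G :  0  1  0  1  0  1  2  3  2  3  2  3  4  5  0  1  0  1  0  1  2  3  2  3  2  3  4
Stack A: G(25) = 3.
Stack B: G(26) = 4.
Combined Grundy value = 3 ⊕ 4 = 7.

7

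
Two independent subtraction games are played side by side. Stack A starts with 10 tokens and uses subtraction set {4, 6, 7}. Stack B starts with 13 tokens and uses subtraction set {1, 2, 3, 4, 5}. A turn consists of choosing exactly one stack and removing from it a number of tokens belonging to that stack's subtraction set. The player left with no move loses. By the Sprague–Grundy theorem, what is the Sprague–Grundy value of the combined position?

Stack A, S = {4, 6, 7}:
n :  0  1  2  3  4  5  6  7  8  9 10
G :  0  0  0  0  1  1  1  1  2  2  2
G_A(10) = 2.
Stack B, S = {1, 2, 3, 4, 5}:
G(0) = 0
G(1) = mex{0} = 1
G(2) = mex{1,0} = 2
G(3) = mex{2,1,0} = 3
G(4) = mex{3,2,1,0} = 4
G(5) = mex{4,3,2,1,0} = 5
G(6) = mex{5,4,3,2,1} = 0
G(7) = mex{0,5,4,3,2} = 1
G(8) = mex{1,0,5,4,3} = 2
G(9) = mex{2,1,0,5,4} = 3
G(10) = mex{3,2,1,0,5} = 4
G(11) = mex{4,3,2,1,0} = 5
G(12) = mex{5,4,3,2,1} = 0
G(13) = mex{0,5,4,3,2} = 1
G_B(13) = 1.
Combined Grundy value = 2 ⊕ 1 = 3.

3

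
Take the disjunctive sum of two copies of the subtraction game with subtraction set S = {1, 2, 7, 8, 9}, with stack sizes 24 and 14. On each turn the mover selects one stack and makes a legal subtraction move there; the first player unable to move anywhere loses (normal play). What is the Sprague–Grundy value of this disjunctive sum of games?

7

All stacks use S = {1, 2, 7, 8, 9}:
G(0) = 0
G(1) = mex{0} = 1
G(2) = mex{1,0} = 2
G(3) = mex{2,1} = 0
G(4) = mex{0,2} = 1
G(5) = mex{1,0} = 2
G(6) = mex{2,1} = 0
G(7) = mex{0,2,0} = 1
G(8) = mex{1,0,1,0} = 2
G(9) = mex{2,1,2,1,0} = 3
G(10) = mex{3,2,0,2,1} = 4
G(11) = mex{4,3,1,0,2} = 5
G(12) = mex{5,4,2,1,0} = 3
G(13) = mex{3,5,0,2,1} = 4
G(14) = mex{4,3,1,0,2} = 5
G(15) = mex{5,4,2,1,0} = 3
G(16) = mex{3,5,3,2,1} = 0
G(17) = mex{0,3,4,3,2} = 1
G(18) = mex{1,0,5,4,3} = 2
G(19) = mex{2,1,3,5,4} = 0
G(20) = mex{0,2,4,3,5} = 1
G(21) = mex{1,0,5,4,3} = 2
G(22) = mex{2,1,3,5,4} = 0
G(23) = mex{0,2,0,3,5} = 1
G(24) = mex{1,0,1,0,3} = 2
Stack A: G(24) = 2.
Stack B: G(14) = 5.
Combined Grundy value = 2 ⊕ 5 = 7.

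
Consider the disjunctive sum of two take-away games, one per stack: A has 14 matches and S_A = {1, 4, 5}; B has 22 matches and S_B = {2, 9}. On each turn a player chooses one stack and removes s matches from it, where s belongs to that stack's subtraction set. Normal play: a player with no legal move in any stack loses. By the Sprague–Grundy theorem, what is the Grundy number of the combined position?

2

Stack A, S = {1, 4, 5}:
G(0) = 0
G(1) = mex{0} = 1
G(2) = mex{1} = 0
G(3) = mex{0} = 1
G(4) = mex{1,0} = 2
G(5) = mex{2,1,0} = 3
G(6) = mex{3,0,1} = 2
G(7) = mex{2,1,0} = 3
G(8) = mex{3,2,1} = 0
G(9) = mex{0,3,2} = 1
G(10) = mex{1,2,3} = 0
G(11) = mex{0,3,2} = 1
G(12) = mex{1,0,3} = 2
G(13) = mex{2,1,0} = 3
G(14) = mex{3,0,1} = 2
G_A(14) = 2.
Stack B, S = {2, 9}:
G(0) = 0
G(1) = mex{} = 0
G(2) = mex{0} = 1
G(3) = mex{0} = 1
G(4) = mex{1} = 0
G(5) = mex{1} = 0
G(6) = mex{0} = 1
G(7) = mex{0} = 1
G(8) = mex{1} = 0
G(9) = mex{1,0} = 2
G(10) = mex{0,0} = 1
G(11) = mex{2,1} = 0
G(12) = mex{1,1} = 0
G(13) = mex{0,0} = 1
G(14) = mex{0,0} = 1
G(15) = mex{1,1} = 0
G(16) = mex{1,1} = 0
G(17) = mex{0,0} = 1
G(18) = mex{0,2} = 1
G(19) = mex{1,1} = 0
G(20) = mex{1,0} = 2
G(21) = mex{0,0} = 1
G(22) = mex{2,1} = 0
G_B(22) = 0.
Combined Grundy value = 2 ⊕ 0 = 2.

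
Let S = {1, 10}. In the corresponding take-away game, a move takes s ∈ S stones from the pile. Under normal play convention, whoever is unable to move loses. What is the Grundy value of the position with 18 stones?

G(0) = 0
G(1) = mex{0} = 1
G(2) = mex{1} = 0
G(3) = mex{0} = 1
G(4) = mex{1} = 0
G(5) = mex{0} = 1
G(6) = mex{1} = 0
G(7) = mex{0} = 1
G(8) = mex{1} = 0
G(9) = mex{0} = 1
G(10) = mex{1,0} = 2
G(11) = mex{2,1} = 0
G(12) = mex{0,0} = 1
G(13) = mex{1,1} = 0
G(14) = mex{0,0} = 1
G(15) = mex{1,1} = 0
G(16) = mex{0,0} = 1
G(17) = mex{1,1} = 0
G(18) = mex{0,0} = 1

1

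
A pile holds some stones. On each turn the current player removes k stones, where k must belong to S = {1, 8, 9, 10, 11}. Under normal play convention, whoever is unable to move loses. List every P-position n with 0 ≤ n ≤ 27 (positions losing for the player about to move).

0, 2, 4, 6, 18, 20, 22, 24

n :  0  1  2  3  4  5  6  7  8  9 10 11 12 13 14 15 16 17 18 19 20 21 22 23 24 25 26 27
G :  0  1  0  1  0  1  0  1  2  3  2  3  2  3  2  3  4  5  0  1  0  1  0  1  0  1  2  3
P-positions are exactly the n with G(n) = 0.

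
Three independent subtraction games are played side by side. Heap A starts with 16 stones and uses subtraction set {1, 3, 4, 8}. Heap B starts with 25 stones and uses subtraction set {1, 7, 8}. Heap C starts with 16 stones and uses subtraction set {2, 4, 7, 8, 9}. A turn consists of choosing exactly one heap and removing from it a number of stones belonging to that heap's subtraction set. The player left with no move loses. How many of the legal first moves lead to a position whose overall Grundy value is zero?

Heap A, S = {1, 3, 4, 8}:
n :  0  1  2  3  4  5  6  7  8  9 10 11 12 13 14 15 16
G :  0  1  0  1  2  3  2  0  1  0  1  2  3  2  0  1  0
G_A(16) = 0.
Heap B, S = {1, 7, 8}:
n :  0  1  2  3  4  5  6  7  8  9 10 11 12 13 14 15 16 17 18 19 20 21 22 23 24 25
G :  0  1  0  1  0  1  0  1  2  3  2  3  2  3  2  0  1  0  1  0  1  0  1  2  3  2
G_B(25) = 2.
Heap C, S = {2, 4, 7, 8, 9}:
n :  0  1  2  3  4  5  6  7  8  9 10 11 12 13 14 15 16
G :  0  0  1  1  2  2  0  3  1  4  2  0  0  1  1  2  2
G_C(16) = 2.
Combined Grundy value = 0 ⊕ 2 ⊕ 2 = 0.
A winning move leaves total XOR = 0, i.e. changes one component's Grundy value g to g ⊕ X where X is the current total.
Heap A: target g' = 0⊕0 = 0, but every legal move changes the Grundy value (mex property), so 0 moves.
Heap B: target g' = 2⊕0 = 2, but every legal move changes the Grundy value (mex property), so 0 moves.
Heap C: target g' = 2⊕0 = 2, but every legal move changes the Grundy value (mex property), so 0 moves.

0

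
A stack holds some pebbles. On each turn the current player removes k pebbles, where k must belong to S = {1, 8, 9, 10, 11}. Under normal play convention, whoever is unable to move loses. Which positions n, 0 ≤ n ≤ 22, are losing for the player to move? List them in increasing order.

G(0) = 0
G(1) = mex{0} = 1
G(2) = mex{1} = 0
G(3) = mex{0} = 1
G(4) = mex{1} = 0
G(5) = mex{0} = 1
G(6) = mex{1} = 0
G(7) = mex{0} = 1
G(8) = mex{1,0} = 2
G(9) = mex{2,1,0} = 3
G(10) = mex{3,0,1,0} = 2
G(11) = mex{2,1,0,1,0} = 3
G(12) = mex{3,0,1,0,1} = 2
G(13) = mex{2,1,0,1,0} = 3
G(14) = mex{3,0,1,0,1} = 2
G(15) = mex{2,1,0,1,0} = 3
G(16) = mex{3,2,1,0,1} = 4
G(17) = mex{4,3,2,1,0} = 5
G(18) = mex{5,2,3,2,1} = 0
G(19) = mex{0,3,2,3,2} = 1
G(20) = mex{1,2,3,2,3} = 0
G(21) = mex{0,3,2,3,2} = 1
G(22) = mex{1,2,3,2,3} = 0
P-positions are exactly the n with G(n) = 0.

0, 2, 4, 6, 18, 20, 22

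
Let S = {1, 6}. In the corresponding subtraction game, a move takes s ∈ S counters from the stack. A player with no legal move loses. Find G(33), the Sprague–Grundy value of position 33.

G(0) = 0
G(1) = mex{0} = 1
G(2) = mex{1} = 0
G(3) = mex{0} = 1
G(4) = mex{1} = 0
G(5) = mex{0} = 1
G(6) = mex{1,0} = 2
G(7) = mex{2,1} = 0
G(8) = mex{0,0} = 1
G(9) = mex{1,1} = 0
G(10) = mex{0,0} = 1
G(11) = mex{1,1} = 0
G(12) = mex{0,2} = 1
G(13) = mex{1,0} = 2
G(14) = mex{2,1} = 0
G(15) = mex{0,0} = 1
G(16) = mex{1,1} = 0
G(17) = mex{0,0} = 1
G(18) = mex{1,1} = 0
G(19) = mex{0,2} = 1
G(20) = mex{1,0} = 2
G(21) = mex{2,1} = 0
G(22) = mex{0,0} = 1
G(23) = mex{1,1} = 0
G(24) = mex{0,0} = 1
G(25) = mex{1,1} = 0
G(26) = mex{0,2} = 1
G(27) = mex{1,0} = 2
G(28) = mex{2,1} = 0
G(29) = mex{0,0} = 1
G(30) = mex{1,1} = 0
G(31) = mex{0,0} = 1
G(32) = mex{1,1} = 0
G(33) = mex{0,2} = 1

1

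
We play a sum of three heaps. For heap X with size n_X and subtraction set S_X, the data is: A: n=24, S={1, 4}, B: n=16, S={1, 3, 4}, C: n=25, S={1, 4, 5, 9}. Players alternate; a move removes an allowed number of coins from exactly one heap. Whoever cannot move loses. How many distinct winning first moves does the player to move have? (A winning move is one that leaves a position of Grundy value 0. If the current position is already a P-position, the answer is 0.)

Heap A, S = {1, 4}:
G(0) = 0
G(1) = mex{0} = 1
G(2) = mex{1} = 0
G(3) = mex{0} = 1
G(4) = mex{1,0} = 2
G(5) = mex{2,1} = 0
G(6) = mex{0,0} = 1
G(7) = mex{1,1} = 0
G(8) = mex{0,2} = 1
G(9) = mex{1,0} = 2
G(10) = mex{2,1} = 0
G(11) = mex{0,0} = 1
G(12) = mex{1,1} = 0
G(13) = mex{0,2} = 1
G(14) = mex{1,0} = 2
G(15) = mex{2,1} = 0
G(16) = mex{0,0} = 1
G(17) = mex{1,1} = 0
G(18) = mex{0,2} = 1
G(19) = mex{1,0} = 2
G(20) = mex{2,1} = 0
G(21) = mex{0,0} = 1
G(22) = mex{1,1} = 0
G(23) = mex{0,2} = 1
G(24) = mex{1,0} = 2
G_A(24) = 2.
Heap B, S = {1, 3, 4}:
n :  0  1  2  3  4  5  6  7  8  9 10 11 12 13 14 15 16
G :  0  1  0  1  2  3  2  0  1  0  1  2  3  2  0  1  0
G_B(16) = 0.
Heap C, S = {1, 4, 5, 9}:
G(0) = 0
G(1) = mex{0} = 1
G(2) = mex{1} = 0
G(3) = mex{0} = 1
G(4) = mex{1,0} = 2
G(5) = mex{2,1,0} = 3
G(6) = mex{3,0,1} = 2
G(7) = mex{2,1,0} = 3
G(8) = mex{3,2,1} = 0
G(9) = mex{0,3,2,0} = 1
G(10) = mex{1,2,3,1} = 0
G(11) = mex{0,3,2,0} = 1
G(12) = mex{1,0,3,1} = 2
G(13) = mex{2,1,0,2} = 3
G(14) = mex{3,0,1,3} = 2
G(15) = mex{2,1,0,2} = 3
G(16) = mex{3,2,1,3} = 0
G(17) = mex{0,3,2,0} = 1
G(18) = mex{1,2,3,1} = 0
G(19) = mex{0,3,2,0} = 1
G(20) = mex{1,0,3,1} = 2
G(21) = mex{2,1,0,2} = 3
G(22) = mex{3,0,1,3} = 2
G(23) = mex{2,1,0,2} = 3
G(24) = mex{3,2,1,3} = 0
G(25) = mex{0,3,2,0} = 1
G_C(25) = 1.
Combined Grundy value = 2 ⊕ 0 ⊕ 1 = 3.
A winning move leaves total XOR = 0, i.e. changes one component's Grundy value g to g ⊕ X where X is the current total.
Heap A: need g' = 2⊕3 = 1. Options: 24−1→G=1, 24−4→G=0. Hits: 1.
Heap B: need g' = 0⊕3 = 3. Options: 16−1→G=1, 16−3→G=2, 16−4→G=3. Hits: 1.
Heap C: need g' = 1⊕3 = 2. Options: 25−1→G=0, 25−4→G=3, 25−5→G=2, 25−9→G=0. Hits: 1.

3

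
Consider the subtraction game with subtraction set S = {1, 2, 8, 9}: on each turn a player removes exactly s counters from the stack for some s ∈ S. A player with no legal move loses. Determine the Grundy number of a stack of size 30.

0

n :  0  1  2  3  4  5  6  7  8  9 10 11 12 13 14 15 16 17 18 19 20 21 22 23 24 25 26 27 28 29 30
G :  0  1  2  0  1  2  0  1  2  3  0  1  2  0  1  2  0  1  2  3  0  1  2  0  1  2  0  1  2  3  0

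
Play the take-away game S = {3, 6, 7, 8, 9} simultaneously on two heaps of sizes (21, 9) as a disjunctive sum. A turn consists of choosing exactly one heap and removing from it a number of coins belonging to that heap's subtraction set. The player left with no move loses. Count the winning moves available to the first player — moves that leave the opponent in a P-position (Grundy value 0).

All heaps use S = {3, 6, 7, 8, 9}:
n :  0  1  2  3  4  5  6  7  8  9 10 11 12 13 14 15 16 17 18 19 20 21
G :  0  0  0  1  1  1  2  2  2  3  3  3  0  0  0  1  1  1  2  2  2  3
Heap A: G(21) = 3.
Heap B: G(9) = 3.
Combined Grundy value = 3 ⊕ 3 = 0.
A winning move leaves total XOR = 0, i.e. changes one component's Grundy value g to g ⊕ X where X is the current total.
Heap A: target g' = 3⊕0 = 3, but every legal move changes the Grundy value (mex property), so 0 moves.
Heap B: target g' = 3⊕0 = 3, but every legal move changes the Grundy value (mex property), so 0 moves.

0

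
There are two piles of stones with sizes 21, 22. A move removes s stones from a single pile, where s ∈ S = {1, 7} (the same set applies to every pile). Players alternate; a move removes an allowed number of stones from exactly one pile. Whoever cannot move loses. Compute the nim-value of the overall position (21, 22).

All piles use S = {1, 7}:
G(0) = 0
G(1) = mex{0} = 1
G(2) = mex{1} = 0
G(3) = mex{0} = 1
G(4) = mex{1} = 0
G(5) = mex{0} = 1
G(6) = mex{1} = 0
G(7) = mex{0,0} = 1
G(8) = mex{1,1} = 0
G(9) = mex{0,0} = 1
G(10) = mex{1,1} = 0
G(11) = mex{0,0} = 1
G(12) = mex{1,1} = 0
G(13) = mex{0,0} = 1
G(14) = mex{1,1} = 0
G(15) = mex{0,0} = 1
G(16) = mex{1,1} = 0
G(17) = mex{0,0} = 1
G(18) = mex{1,1} = 0
G(19) = mex{0,0} = 1
G(20) = mex{1,1} = 0
G(21) = mex{0,0} = 1
G(22) = mex{1,1} = 0
Pile A: G(21) = 1.
Pile B: G(22) = 0.
Combined Grundy value = 1 ⊕ 0 = 1.

1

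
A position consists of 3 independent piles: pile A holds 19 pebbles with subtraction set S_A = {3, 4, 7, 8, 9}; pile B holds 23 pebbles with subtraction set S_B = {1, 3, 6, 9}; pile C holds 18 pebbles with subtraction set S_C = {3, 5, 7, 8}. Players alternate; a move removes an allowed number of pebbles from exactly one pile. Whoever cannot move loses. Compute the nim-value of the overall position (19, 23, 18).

3

Pile A, S = {3, 4, 7, 8, 9}:
G(0) = 0
G(1) = mex{} = 0
G(2) = mex{} = 0
G(3) = mex{0} = 1
G(4) = mex{0,0} = 1
G(5) = mex{0,0} = 1
G(6) = mex{1,0} = 2
G(7) = mex{1,1,0} = 2
G(8) = mex{1,1,0,0} = 2
G(9) = mex{2,1,0,0,0} = 3
G(10) = mex{2,2,1,0,0} = 3
G(11) = mex{2,2,1,1,0} = 3
G(12) = mex{3,2,1,1,1} = 0
G(13) = mex{3,3,2,1,1} = 0
G(14) = mex{3,3,2,2,1} = 0
G(15) = mex{0,3,2,2,2} = 1
G(16) = mex{0,0,3,2,2} = 1
G(17) = mex{0,0,3,3,2} = 1
G(18) = mex{1,0,3,3,3} = 2
G(19) = mex{1,1,0,3,3} = 2
G_A(19) = 2.
Pile B, S = {1, 3, 6, 9}:
G(0) = 0
G(1) = mex{0} = 1
G(2) = mex{1} = 0
G(3) = mex{0,0} = 1
G(4) = mex{1,1} = 0
G(5) = mex{0,0} = 1
G(6) = mex{1,1,0} = 2
G(7) = mex{2,0,1} = 3
G(8) = mex{3,1,0} = 2
G(9) = mex{2,2,1,0} = 3
G(10) = mex{3,3,0,1} = 2
G(11) = mex{2,2,1,0} = 3
G(12) = mex{3,3,2,1} = 0
G(13) = mex{0,2,3,0} = 1
G(14) = mex{1,3,2,1} = 0
G(15) = mex{0,0,3,2} = 1
G(16) = mex{1,1,2,3} = 0
G(17) = mex{0,0,3,2} = 1
G(18) = mex{1,1,0,3} = 2
G(19) = mex{2,0,1,2} = 3
G(20) = mex{3,1,0,3} = 2
G(21) = mex{2,2,1,0} = 3
G(22) = mex{3,3,0,1} = 2
G(23) = mex{2,2,1,0} = 3
G_B(23) = 3.
Pile C, S = {3, 5, 7, 8}:
n :  0  1  2  3  4  5  6  7  8  9 10 11 12 13 14 15 16 17 18
G :  0  0  0  1  1  1  2  2  2  3  3  0  0  0  1  1  1  2  2
G_C(18) = 2.
Combined Grundy value = 2 ⊕ 3 ⊕ 2 = 3.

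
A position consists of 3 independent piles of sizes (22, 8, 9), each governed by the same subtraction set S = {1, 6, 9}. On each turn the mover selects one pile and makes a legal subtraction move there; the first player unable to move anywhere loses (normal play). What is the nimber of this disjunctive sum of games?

All piles use S = {1, 6, 9}:
n :  0  1  2  3  4  5  6  7  8  9 10 11 12 13 14 15 16 17 18 19 20 21 22
G :  0  1  0  1  0  1  2  0  1  2  3  2  0  1  0  1  2  0  1  0  1  2  0
Pile A: G(22) = 0.
Pile B: G(8) = 1.
Pile C: G(9) = 2.
Combined Grundy value = 0 ⊕ 1 ⊕ 2 = 3.

3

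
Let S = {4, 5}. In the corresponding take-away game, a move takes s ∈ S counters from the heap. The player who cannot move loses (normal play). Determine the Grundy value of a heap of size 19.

0

n :  0  1  2  3  4  5  6  7  8  9 10 11 12 13 14 15 16 17 18 19
G :  0  0  0  0  1  1  1  1  2  0  0  0  0  1  1  1  1  2  0  0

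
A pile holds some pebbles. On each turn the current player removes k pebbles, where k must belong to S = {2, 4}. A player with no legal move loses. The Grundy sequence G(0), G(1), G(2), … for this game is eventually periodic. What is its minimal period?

6

n :  0  1  2  3  4  5  6  7  8  9 10 11 12 13 14
G :  0  0  1  1  2  2  0  0  1  1  2  2  0  0  1
G(n+6) = G(n) holds for n = 0,…,3 (a full window of length max(S) = 4), so the sequence is purely periodic with period 6.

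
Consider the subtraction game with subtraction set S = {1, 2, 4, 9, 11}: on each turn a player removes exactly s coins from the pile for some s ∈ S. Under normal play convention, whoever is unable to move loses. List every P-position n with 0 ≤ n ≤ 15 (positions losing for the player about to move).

0, 3, 6, 13

G(0) = 0
G(1) = mex{0} = 1
G(2) = mex{1,0} = 2
G(3) = mex{2,1} = 0
G(4) = mex{0,2,0} = 1
G(5) = mex{1,0,1} = 2
G(6) = mex{2,1,2} = 0
G(7) = mex{0,2,0} = 1
G(8) = mex{1,0,1} = 2
G(9) = mex{2,1,2,0} = 3
G(10) = mex{3,2,0,1} = 4
G(11) = mex{4,3,1,2,0} = 5
G(12) = mex{5,4,2,0,1} = 3
G(13) = mex{3,5,3,1,2} = 0
G(14) = mex{0,3,4,2,0} = 1
G(15) = mex{1,0,5,0,1} = 2
P-positions are exactly the n with G(n) = 0.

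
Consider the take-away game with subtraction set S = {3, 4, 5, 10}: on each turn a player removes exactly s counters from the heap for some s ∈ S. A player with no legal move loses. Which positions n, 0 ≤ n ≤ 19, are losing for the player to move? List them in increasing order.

0, 1, 2, 8, 9, 15, 16, 17

n :  0  1  2  3  4  5  6  7  8  9 10 11 12 13 14 15 16 17 18 19
G :  0  0  0  1  1  1  2  2  0  0  3  1  1  2  2  0  0  0  1  1
P-positions are exactly the n with G(n) = 0.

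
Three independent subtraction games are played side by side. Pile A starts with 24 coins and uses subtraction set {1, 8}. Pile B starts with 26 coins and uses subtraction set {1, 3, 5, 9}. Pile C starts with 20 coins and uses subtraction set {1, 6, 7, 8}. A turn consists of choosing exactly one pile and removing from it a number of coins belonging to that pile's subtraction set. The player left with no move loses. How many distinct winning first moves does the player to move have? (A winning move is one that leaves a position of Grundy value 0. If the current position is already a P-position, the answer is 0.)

1

Pile A, S = {1, 8}:
G(0) = 0
G(1) = mex{0} = 1
G(2) = mex{1} = 0
G(3) = mex{0} = 1
G(4) = mex{1} = 0
G(5) = mex{0} = 1
G(6) = mex{1} = 0
G(7) = mex{0} = 1
G(8) = mex{1,0} = 2
G(9) = mex{2,1} = 0
G(10) = mex{0,0} = 1
G(11) = mex{1,1} = 0
G(12) = mex{0,0} = 1
G(13) = mex{1,1} = 0
G(14) = mex{0,0} = 1
G(15) = mex{1,1} = 0
G(16) = mex{0,2} = 1
G(17) = mex{1,0} = 2
G(18) = mex{2,1} = 0
G(19) = mex{0,0} = 1
G(20) = mex{1,1} = 0
G(21) = mex{0,0} = 1
G(22) = mex{1,1} = 0
G(23) = mex{0,0} = 1
G(24) = mex{1,1} = 0
G_A(24) = 0.
Pile B, S = {1, 3, 5, 9}:
n :  0  1  2  3  4  5  6  7  8  9 10 11 12 13 14 15 16 17 18 19 20 21 22 23 24 25 26
G :  0  1  0  1  0  1  0  1  0  1  0  1  0  1  0  1  0  1  0  1  0  1  0  1  0  1  0
G_B(26) = 0.
Pile C, S = {1, 6, 7, 8}:
G(0) = 0
G(1) = mex{0} = 1
G(2) = mex{1} = 0
G(3) = mex{0} = 1
G(4) = mex{1} = 0
G(5) = mex{0} = 1
G(6) = mex{1,0} = 2
G(7) = mex{2,1,0} = 3
G(8) = mex{3,0,1,0} = 2
G(9) = mex{2,1,0,1} = 3
G(10) = mex{3,0,1,0} = 2
G(11) = mex{2,1,0,1} = 3
G(12) = mex{3,2,1,0} = 4
G(13) = mex{4,3,2,1} = 0
G(14) = mex{0,2,3,2} = 1
G(15) = mex{1,3,2,3} = 0
G(16) = mex{0,2,3,2} = 1
G(17) = mex{1,3,2,3} = 0
G(18) = mex{0,4,3,2} = 1
G(19) = mex{1,0,4,3} = 2
G(20) = mex{2,1,0,4} = 3
G_C(20) = 3.
Combined Grundy value = 0 ⊕ 0 ⊕ 3 = 3.
A winning move leaves total XOR = 0, i.e. changes one component's Grundy value g to g ⊕ X where X is the current total.
Pile A: need g' = 0⊕3 = 3. Options: 24−1→G=1, 24−8→G=1. Hits: 0.
Pile B: need g' = 0⊕3 = 3. Options: 26−1→G=1, 26−3→G=1, 26−5→G=1, 26−9→G=1. Hits: 0.
Pile C: need g' = 3⊕3 = 0. Options: 20−1→G=2, 20−6→G=1, 20−7→G=0, 20−8→G=4. Hits: 1.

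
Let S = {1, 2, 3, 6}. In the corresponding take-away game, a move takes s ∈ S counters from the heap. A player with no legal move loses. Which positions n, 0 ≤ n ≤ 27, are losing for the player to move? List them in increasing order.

0, 4, 8, 12, 16, 20, 24

G(0) = 0
G(1) = mex{0} = 1
G(2) = mex{1,0} = 2
G(3) = mex{2,1,0} = 3
G(4) = mex{3,2,1} = 0
G(5) = mex{0,3,2} = 1
G(6) = mex{1,0,3,0} = 2
G(7) = mex{2,1,0,1} = 3
G(8) = mex{3,2,1,2} = 0
G(9) = mex{0,3,2,3} = 1
G(10) = mex{1,0,3,0} = 2
G(11) = mex{2,1,0,1} = 3
G(12) = mex{3,2,1,2} = 0
G(13) = mex{0,3,2,3} = 1
G(14) = mex{1,0,3,0} = 2
G(15) = mex{2,1,0,1} = 3
G(16) = mex{3,2,1,2} = 0
G(17) = mex{0,3,2,3} = 1
G(18) = mex{1,0,3,0} = 2
G(19) = mex{2,1,0,1} = 3
G(20) = mex{3,2,1,2} = 0
G(21) = mex{0,3,2,3} = 1
G(22) = mex{1,0,3,0} = 2
G(23) = mex{2,1,0,1} = 3
G(24) = mex{3,2,1,2} = 0
G(25) = mex{0,3,2,3} = 1
G(26) = mex{1,0,3,0} = 2
G(27) = mex{2,1,0,1} = 3
P-positions are exactly the n with G(n) = 0.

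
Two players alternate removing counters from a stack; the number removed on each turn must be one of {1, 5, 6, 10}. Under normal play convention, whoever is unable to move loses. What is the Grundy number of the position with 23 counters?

1

G(0) = 0
G(1) = mex{0} = 1
G(2) = mex{1} = 0
G(3) = mex{0} = 1
G(4) = mex{1} = 0
G(5) = mex{0,0} = 1
G(6) = mex{1,1,0} = 2
G(7) = mex{2,0,1} = 3
G(8) = mex{3,1,0} = 2
G(9) = mex{2,0,1} = 3
G(10) = mex{3,1,0,0} = 2
G(11) = mex{2,2,1,1} = 0
G(12) = mex{0,3,2,0} = 1
G(13) = mex{1,2,3,1} = 0
G(14) = mex{0,3,2,0} = 1
G(15) = mex{1,2,3,1} = 0
G(16) = mex{0,0,2,2} = 1
G(17) = mex{1,1,0,3} = 2
G(18) = mex{2,0,1,2} = 3
G(19) = mex{3,1,0,3} = 2
G(20) = mex{2,0,1,2} = 3
G(21) = mex{3,1,0,0} = 2
G(22) = mex{2,2,1,1} = 0
G(23) = mex{0,3,2,0} = 1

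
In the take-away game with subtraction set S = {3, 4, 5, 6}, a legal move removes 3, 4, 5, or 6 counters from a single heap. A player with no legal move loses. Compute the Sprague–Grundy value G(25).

n :  0  1  2  3  4  5  6  7  8  9 10 11 12 13 14 15 16 17 18 19 20 21 22 23 24 25
G :  0  0  0  1  1  1  2  2  2  0  0  0  1  1  1  2  2  2  0  0  0  1  1  1  2  2

2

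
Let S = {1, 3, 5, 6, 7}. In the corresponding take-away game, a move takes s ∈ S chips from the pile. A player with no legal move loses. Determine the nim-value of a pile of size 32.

2

G(0) = 0
G(1) = mex{0} = 1
G(2) = mex{1} = 0
G(3) = mex{0,0} = 1
G(4) = mex{1,1} = 0
G(5) = mex{0,0,0} = 1
G(6) = mex{1,1,1,0} = 2
G(7) = mex{2,0,0,1,0} = 3
G(8) = mex{3,1,1,0,1} = 2
G(9) = mex{2,2,0,1,0} = 3
G(10) = mex{3,3,1,0,1} = 2
G(11) = mex{2,2,2,1,0} = 3
G(12) = mex{3,3,3,2,1} = 0
G(13) = mex{0,2,2,3,2} = 1
G(14) = mex{1,3,3,2,3} = 0
G(15) = mex{0,0,2,3,2} = 1
G(16) = mex{1,1,3,2,3} = 0
G(17) = mex{0,0,0,3,2} = 1
G(18) = mex{1,1,1,0,3} = 2
G(19) = mex{2,0,0,1,0} = 3
G(20) = mex{3,1,1,0,1} = 2
G(21) = mex{2,2,0,1,0} = 3
G(22) = mex{3,3,1,0,1} = 2
G(23) = mex{2,2,2,1,0} = 3
G(24) = mex{3,3,3,2,1} = 0
G(25) = mex{0,2,2,3,2} = 1
G(26) = mex{1,3,3,2,3} = 0
G(27) = mex{0,0,2,3,2} = 1
G(28) = mex{1,1,3,2,3} = 0
G(29) = mex{0,0,0,3,2} = 1
G(30) = mex{1,1,1,0,3} = 2
G(31) = mex{2,0,0,1,0} = 3
G(32) = mex{3,1,1,0,1} = 2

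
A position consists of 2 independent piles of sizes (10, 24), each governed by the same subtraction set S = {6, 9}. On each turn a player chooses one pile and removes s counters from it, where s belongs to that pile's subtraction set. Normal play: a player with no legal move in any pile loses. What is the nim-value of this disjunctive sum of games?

0

All piles use S = {6, 9}:
G(0) = 0
G(1) = mex{} = 0
G(2) = mex{} = 0
G(3) = mex{} = 0
G(4) = mex{} = 0
G(5) = mex{} = 0
G(6) = mex{0} = 1
G(7) = mex{0} = 1
G(8) = mex{0} = 1
G(9) = mex{0,0} = 1
G(10) = mex{0,0} = 1
G(11) = mex{0,0} = 1
G(12) = mex{1,0} = 2
G(13) = mex{1,0} = 2
G(14) = mex{1,0} = 2
G(15) = mex{1,1} = 0
G(16) = mex{1,1} = 0
G(17) = mex{1,1} = 0
G(18) = mex{2,1} = 0
G(19) = mex{2,1} = 0
G(20) = mex{2,1} = 0
G(21) = mex{0,2} = 1
G(22) = mex{0,2} = 1
G(23) = mex{0,2} = 1
G(24) = mex{0,0} = 1
Pile A: G(10) = 1.
Pile B: G(24) = 1.
Combined Grundy value = 1 ⊕ 1 = 0.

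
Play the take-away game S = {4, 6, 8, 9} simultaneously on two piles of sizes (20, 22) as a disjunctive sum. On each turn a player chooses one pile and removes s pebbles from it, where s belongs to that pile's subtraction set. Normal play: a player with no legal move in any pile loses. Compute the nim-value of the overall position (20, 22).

3

All piles use S = {4, 6, 8, 9}:
G(0) = 0
G(1) = mex{} = 0
G(2) = mex{} = 0
G(3) = mex{} = 0
G(4) = mex{0} = 1
G(5) = mex{0} = 1
G(6) = mex{0,0} = 1
G(7) = mex{0,0} = 1
G(8) = mex{1,0,0} = 2
G(9) = mex{1,0,0,0} = 2
G(10) = mex{1,1,0,0} = 2
G(11) = mex{1,1,0,0} = 2
G(12) = mex{2,1,1,0} = 3
G(13) = mex{2,1,1,1} = 0
G(14) = mex{2,2,1,1} = 0
G(15) = mex{2,2,1,1} = 0
G(16) = mex{3,2,2,1} = 0
G(17) = mex{0,2,2,2} = 1
G(18) = mex{0,3,2,2} = 1
G(19) = mex{0,0,2,2} = 1
G(20) = mex{0,0,3,2} = 1
G(21) = mex{1,0,0,3} = 2
G(22) = mex{1,0,0,0} = 2
Pile A: G(20) = 1.
Pile B: G(22) = 2.
Combined Grundy value = 1 ⊕ 2 = 3.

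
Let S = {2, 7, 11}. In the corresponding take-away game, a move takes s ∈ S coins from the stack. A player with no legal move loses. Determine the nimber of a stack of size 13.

0

n :  0  1  2  3  4  5  6  7  8  9 10 11 12 13
G :  0  0  1  1  0  0  1  1  2  0  0  1  1  0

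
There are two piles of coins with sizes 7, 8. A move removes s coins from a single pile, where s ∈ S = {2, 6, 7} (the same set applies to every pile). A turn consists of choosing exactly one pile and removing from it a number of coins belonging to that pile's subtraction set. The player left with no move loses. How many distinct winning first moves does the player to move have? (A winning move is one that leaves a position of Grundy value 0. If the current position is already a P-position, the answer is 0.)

All piles use S = {2, 6, 7}:
n : 0 1 2 3 4 5 6 7 8
G : 0 0 1 1 0 0 1 1 2
Pile A: G(7) = 1.
Pile B: G(8) = 2.
Combined Grundy value = 1 ⊕ 2 = 3.
A winning move leaves total XOR = 0, i.e. changes one component's Grundy value g to g ⊕ X where X is the current total.
Pile A: need g' = 1⊕3 = 2. Options: 7−2→G=0, 7−6→G=0, 7−7→G=0. Hits: 0.
Pile B: need g' = 2⊕3 = 1. Options: 8−2→G=1, 8−6→G=1, 8−7→G=0. Hits: 2.

2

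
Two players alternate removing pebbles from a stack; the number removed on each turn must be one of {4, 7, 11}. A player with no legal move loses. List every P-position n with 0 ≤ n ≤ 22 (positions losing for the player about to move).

0, 1, 2, 3, 15, 16, 17, 18

G(0) = 0
G(1) = mex{} = 0
G(2) = mex{} = 0
G(3) = mex{} = 0
G(4) = mex{0} = 1
G(5) = mex{0} = 1
G(6) = mex{0} = 1
G(7) = mex{0,0} = 1
G(8) = mex{1,0} = 2
G(9) = mex{1,0} = 2
G(10) = mex{1,0} = 2
G(11) = mex{1,1,0} = 2
G(12) = mex{2,1,0} = 3
G(13) = mex{2,1,0} = 3
G(14) = mex{2,1,0} = 3
G(15) = mex{2,2,1} = 0
G(16) = mex{3,2,1} = 0
G(17) = mex{3,2,1} = 0
G(18) = mex{3,2,1} = 0
G(19) = mex{0,3,2} = 1
G(20) = mex{0,3,2} = 1
G(21) = mex{0,3,2} = 1
G(22) = mex{0,0,2} = 1
P-positions are exactly the n with G(n) = 0.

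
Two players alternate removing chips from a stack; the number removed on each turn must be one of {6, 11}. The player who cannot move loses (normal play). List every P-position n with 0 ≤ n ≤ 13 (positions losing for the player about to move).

G(0) = 0
G(1) = mex{} = 0
G(2) = mex{} = 0
G(3) = mex{} = 0
G(4) = mex{} = 0
G(5) = mex{} = 0
G(6) = mex{0} = 1
G(7) = mex{0} = 1
G(8) = mex{0} = 1
G(9) = mex{0} = 1
G(10) = mex{0} = 1
G(11) = mex{0,0} = 1
G(12) = mex{1,0} = 2
G(13) = mex{1,0} = 2
P-positions are exactly the n with G(n) = 0.

0, 1, 2, 3, 4, 5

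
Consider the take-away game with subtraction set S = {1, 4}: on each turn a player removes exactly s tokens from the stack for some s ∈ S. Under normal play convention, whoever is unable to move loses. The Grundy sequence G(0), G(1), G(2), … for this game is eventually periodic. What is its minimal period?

5

n :  0  1  2  3  4  5  6  7  8  9 10 11 12 13 14
G :  0  1  0  1  2  0  1  0  1  2  0  1  0  1  2
G(n+5) = G(n) holds for n = 0,…,3 (a full window of length max(S) = 4), so the sequence is purely periodic with period 5.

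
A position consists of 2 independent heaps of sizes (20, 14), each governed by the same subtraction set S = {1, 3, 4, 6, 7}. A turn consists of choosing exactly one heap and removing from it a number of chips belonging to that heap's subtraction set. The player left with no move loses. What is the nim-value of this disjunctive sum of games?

All heaps use S = {1, 3, 4, 6, 7}:
G(0) = 0
G(1) = mex{0} = 1
G(2) = mex{1} = 0
G(3) = mex{0,0} = 1
G(4) = mex{1,1,0} = 2
G(5) = mex{2,0,1} = 3
G(6) = mex{3,1,0,0} = 2
G(7) = mex{2,2,1,1,0} = 3
G(8) = mex{3,3,2,0,1} = 4
G(9) = mex{4,2,3,1,0} = 5
G(10) = mex{5,3,2,2,1} = 0
G(11) = mex{0,4,3,3,2} = 1
G(12) = mex{1,5,4,2,3} = 0
G(13) = mex{0,0,5,3,2} = 1
G(14) = mex{1,1,0,4,3} = 2
G(15) = mex{2,0,1,5,4} = 3
G(16) = mex{3,1,0,0,5} = 2
G(17) = mex{2,2,1,1,0} = 3
G(18) = mex{3,3,2,0,1} = 4
G(19) = mex{4,2,3,1,0} = 5
G(20) = mex{5,3,2,2,1} = 0
Heap A: G(20) = 0.
Heap B: G(14) = 2.
Combined Grundy value = 0 ⊕ 2 = 2.

2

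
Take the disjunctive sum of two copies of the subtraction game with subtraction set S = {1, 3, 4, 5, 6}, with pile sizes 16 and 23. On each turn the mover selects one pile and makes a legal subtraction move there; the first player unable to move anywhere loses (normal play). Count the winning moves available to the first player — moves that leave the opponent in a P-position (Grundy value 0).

All piles use S = {1, 3, 4, 5, 6}:
n :  0  1  2  3  4  5  6  7  8  9 10 11 12 13 14 15 16 17 18 19 20 21 22 23
G :  0  1  0  1  2  3  2  3  4  0  1  0  1  2  3  2  3  4  0  1  0  1  2  3
Pile A: G(16) = 3.
Pile B: G(23) = 3.
Combined Grundy value = 3 ⊕ 3 = 0.
A winning move leaves total XOR = 0, i.e. changes one component's Grundy value g to g ⊕ X where X is the current total.
Pile A: target g' = 3⊕0 = 3, but every legal move changes the Grundy value (mex property), so 0 moves.
Pile B: target g' = 3⊕0 = 3, but every legal move changes the Grundy value (mex property), so 0 moves.

0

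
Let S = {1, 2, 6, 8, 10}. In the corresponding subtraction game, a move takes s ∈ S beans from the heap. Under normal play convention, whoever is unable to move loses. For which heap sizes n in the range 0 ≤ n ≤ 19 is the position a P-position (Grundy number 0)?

0, 3, 7, 12, 16, 19

n :  0  1  2  3  4  5  6  7  8  9 10 11 12 13 14 15 16 17 18 19
G :  0  1  2  0  1  2  3  0  1  2  3  4  0  1  2  3  0  1  2  0
P-positions are exactly the n with G(n) = 0.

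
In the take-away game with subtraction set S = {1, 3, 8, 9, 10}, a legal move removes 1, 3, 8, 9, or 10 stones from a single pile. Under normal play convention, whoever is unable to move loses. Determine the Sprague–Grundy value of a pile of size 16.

n :  0  1  2  3  4  5  6  7  8  9 10 11 12 13 14 15 16
G :  0  1  0  1  0  1  0  1  2  3  2  3  2  3  2  3  4

4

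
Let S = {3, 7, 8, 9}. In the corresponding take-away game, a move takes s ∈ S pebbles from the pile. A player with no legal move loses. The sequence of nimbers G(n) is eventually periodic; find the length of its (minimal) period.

16

n :  0  1  2  3  4  5  6  7  8  9 10 11 12 13 14 15 16 17 18 19 20 21 22 23 24 25 26 27 28 29 30 31 32 33
G :  0  0  0  1  1  1  0  2  2  1  3  3  0  2  4  1  0  0  0  1  1  1  0  2  2  1  3  3  0  2  4  1  0  0
G(n+16) = G(n) holds for n = 0,…,8 (a full window of length max(S) = 9), so the sequence is purely periodic with period 16.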